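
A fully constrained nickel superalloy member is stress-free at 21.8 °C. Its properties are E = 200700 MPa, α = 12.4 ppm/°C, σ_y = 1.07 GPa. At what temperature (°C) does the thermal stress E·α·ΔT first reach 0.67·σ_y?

310 °C

E = 200700 MPa = 200.7 GPa.
σ_y = 1.07 GPa = 1070 MPa.
E·α·ΔT = 716.9 MPa ⇒ ΔT = 716.9 / (200.7×10³ × 12.4×10⁻⁶) = 288.1 K.
T = 21.8 + 288.1 = 309.9 °C.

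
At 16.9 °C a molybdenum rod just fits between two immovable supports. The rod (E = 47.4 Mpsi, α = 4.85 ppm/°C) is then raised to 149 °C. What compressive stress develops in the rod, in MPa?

209 MPa

E = 47.4 Mpsi = 326.8 GPa.
ΔT = 132.1 K. Constrained thermal stress σ = E·α·ΔT = 326.8×10³ MPa × 4.85×10⁻⁶ × 132.1 = 209 MPa (compressive).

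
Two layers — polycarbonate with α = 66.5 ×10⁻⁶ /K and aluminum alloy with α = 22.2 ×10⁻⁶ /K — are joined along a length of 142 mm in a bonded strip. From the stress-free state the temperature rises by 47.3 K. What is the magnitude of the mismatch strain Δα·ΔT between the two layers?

Δα = |66.5 − 22.2|×10⁻⁶/K = 44.3×10⁻⁶/K.
Mismatch strain = Δα·ΔT = 44.3×10⁻⁶ × 47.3 = 2.10×10⁻³.

2.10×10⁻³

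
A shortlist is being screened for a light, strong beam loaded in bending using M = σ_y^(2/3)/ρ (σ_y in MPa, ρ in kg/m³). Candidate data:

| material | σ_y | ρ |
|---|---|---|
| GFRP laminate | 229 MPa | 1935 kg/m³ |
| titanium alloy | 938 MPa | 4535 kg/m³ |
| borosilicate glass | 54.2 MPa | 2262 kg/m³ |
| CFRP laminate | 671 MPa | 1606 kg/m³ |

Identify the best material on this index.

CFRP laminate

Computing M directly (units already consistent):
  CFRP laminate: M = 47.7×10⁻³
  titanium alloy: M = 21.1×10⁻³
  GFRP laminate: M = 19.3×10⁻³
  borosilicate glass: M = 6.33×10⁻³
Highest index: CFRP laminate.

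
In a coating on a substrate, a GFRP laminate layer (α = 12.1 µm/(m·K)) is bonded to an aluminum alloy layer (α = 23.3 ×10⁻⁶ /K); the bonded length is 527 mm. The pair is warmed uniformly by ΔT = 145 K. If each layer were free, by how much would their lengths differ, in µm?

Δα = |12.1 − 23.3|×10⁻⁶/K = 11.2×10⁻⁶/K.
ΔL_mismatch = Δα·L·ΔT = 11.2×10⁻⁶ × 527.0 mm × 145.0 K = 856 µm.

856 µm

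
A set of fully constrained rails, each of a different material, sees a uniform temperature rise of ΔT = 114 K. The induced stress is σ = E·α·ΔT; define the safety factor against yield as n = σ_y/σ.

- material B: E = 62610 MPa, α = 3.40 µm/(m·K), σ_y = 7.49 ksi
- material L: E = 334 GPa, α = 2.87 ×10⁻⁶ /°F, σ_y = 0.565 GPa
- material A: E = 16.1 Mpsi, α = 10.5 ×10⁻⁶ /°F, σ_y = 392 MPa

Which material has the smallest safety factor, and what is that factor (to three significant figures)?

In consistent units (E in GPa, α in ×10⁻⁶/K, σ_y in MPa):
  material B: E = 62.61, α = 3.40, σ_y = 51.64 → σ = 24.3 MPa, n = 2.13
  material L: E = 334.0, α = 5.17, σ_y = 565.0 → σ = 197 MPa, n = 2.87
  material A: E = 111.0, α = 18.9, σ_y = 392.0 → σ = 239 MPa, n = 1.64
The minimum is material A at n = 1.64.

material A, n = 1.64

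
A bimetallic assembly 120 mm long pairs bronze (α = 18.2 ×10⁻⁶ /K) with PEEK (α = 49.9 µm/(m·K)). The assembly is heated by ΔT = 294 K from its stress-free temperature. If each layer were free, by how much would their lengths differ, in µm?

Δα = |18.2 − 49.9|×10⁻⁶/K = 31.7×10⁻⁶/K.
ΔL_mismatch = Δα·L·ΔT = 31.7×10⁻⁶ × 120.0 mm × 294.0 K = 1120 µm.

1120 µm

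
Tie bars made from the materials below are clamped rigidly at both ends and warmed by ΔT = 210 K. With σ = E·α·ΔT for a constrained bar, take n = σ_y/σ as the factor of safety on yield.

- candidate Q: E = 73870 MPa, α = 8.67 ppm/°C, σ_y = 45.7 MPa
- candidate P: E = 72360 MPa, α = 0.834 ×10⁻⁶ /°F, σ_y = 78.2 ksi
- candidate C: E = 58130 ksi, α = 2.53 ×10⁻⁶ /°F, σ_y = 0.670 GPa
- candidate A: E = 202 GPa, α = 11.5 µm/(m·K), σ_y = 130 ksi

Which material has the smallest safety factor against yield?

candidate Q

With everything in SI (GPa, ×10⁻⁶/K, MPa):
  candidate Q: E = 73.87, α = 8.67, σ_y = 45.70 → σ = 134 MPa, n = 0.340
  candidate P: E = 72.36, α = 1.50, σ_y = 539.2 → σ = 22.8 MPa, n = 23.6
  candidate C: E = 400.8, α = 4.55, σ_y = 670.0 → σ = 383 MPa, n = 1.75
  candidate A: E = 202.0, α = 11.5, σ_y = 896.3 → σ = 488 MPa, n = 1.84
Candidate Q has the lowest safety factor, n = 0.340.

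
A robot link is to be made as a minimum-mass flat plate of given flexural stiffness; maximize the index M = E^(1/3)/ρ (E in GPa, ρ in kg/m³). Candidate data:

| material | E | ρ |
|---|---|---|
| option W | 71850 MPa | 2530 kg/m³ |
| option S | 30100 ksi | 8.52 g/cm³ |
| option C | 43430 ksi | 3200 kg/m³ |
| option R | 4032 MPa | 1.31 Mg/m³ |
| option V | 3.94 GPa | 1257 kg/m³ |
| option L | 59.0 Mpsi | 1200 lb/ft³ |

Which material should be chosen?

Convert each candidate to consistent units, then evaluate M:
  option W: E = 71.85 GPa, ρ = 2530 kg/m³
  option S: E = 207.5 GPa, ρ = 8520 kg/m³
  option C: E = 299.4 GPa, ρ = 3200 kg/m³
  option R: E = 4.032 GPa, ρ = 1310 kg/m³
  option V: E = 3.940 GPa, ρ = 1257 kg/m³
  option L: E = 406.8 GPa, ρ = 19220 kg/m³
  option C: M = 2.09×10⁻³
  option W: M = 1.64×10⁻³
  option V: M = 1.26×10⁻³
  option R: M = 1.21×10⁻³
  option S: M = 0.695×10⁻³
  option L: M = 0.385×10⁻³
Option C has the largest M.

option C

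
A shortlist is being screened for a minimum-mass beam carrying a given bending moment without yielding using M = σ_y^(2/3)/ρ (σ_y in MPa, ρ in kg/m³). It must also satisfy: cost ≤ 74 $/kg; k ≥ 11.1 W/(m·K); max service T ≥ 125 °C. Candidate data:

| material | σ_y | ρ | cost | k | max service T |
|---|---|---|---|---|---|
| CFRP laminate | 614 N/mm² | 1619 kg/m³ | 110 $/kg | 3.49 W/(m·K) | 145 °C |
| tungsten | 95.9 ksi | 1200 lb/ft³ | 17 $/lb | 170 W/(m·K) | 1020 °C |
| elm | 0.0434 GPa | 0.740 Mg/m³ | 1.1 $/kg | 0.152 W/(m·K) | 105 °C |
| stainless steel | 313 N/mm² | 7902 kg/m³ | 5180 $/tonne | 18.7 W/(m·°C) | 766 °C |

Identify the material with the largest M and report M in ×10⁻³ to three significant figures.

Screen on constraints: cost ≤ 74 $/kg; k ≥ 11.1 W/(m·K); max service T ≥ 125 °C. Survivors: tungsten, stainless steel.
Putting every candidate on a common basis:
  tungsten: σ_y = 661.2 MPa, ρ = 19220 kg/m³
  stainless steel: σ_y = 313.0 MPa, ρ = 7902 kg/m³
  stainless steel: M = 5.83×10⁻³
  tungsten: M = 3.95×10⁻³
Highest index: stainless steel.

stainless steel, M = 5.83×10⁻³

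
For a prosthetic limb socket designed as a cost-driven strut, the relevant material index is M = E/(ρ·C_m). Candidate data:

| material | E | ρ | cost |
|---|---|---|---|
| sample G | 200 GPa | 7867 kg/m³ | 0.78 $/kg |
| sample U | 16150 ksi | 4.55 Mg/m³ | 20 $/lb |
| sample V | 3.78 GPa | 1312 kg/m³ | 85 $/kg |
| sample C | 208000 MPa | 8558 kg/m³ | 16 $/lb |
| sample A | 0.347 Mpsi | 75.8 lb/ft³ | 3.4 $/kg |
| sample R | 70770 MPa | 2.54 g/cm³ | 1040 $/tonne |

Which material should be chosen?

After converting to SI:
  sample G: E = 200.0 GPa, ρ = 7867 kg/m³, cost = 0.7800 $/kg
  sample U: E = 111.4 GPa, ρ = 4550 kg/m³, cost = 44.09 $/kg
  sample V: E = 3.780 GPa, ρ = 1312 kg/m³, cost = 85.00 $/kg
  sample C: E = 208.0 GPa, ρ = 8558 kg/m³, cost = 35.27 $/kg
  sample A: E = 2.392 GPa, ρ = 1214 kg/m³, cost = 3.400 $/kg
  sample R: E = 70.77 GPa, ρ = 2540 kg/m³, cost = 1.040 $/kg
  sample G: M = 32.6 MN·m per $
  sample R: M = 26.8 MN·m per $
  sample C: M = 0.689 MN·m per $
  sample A: M = 0.580 MN·m per $
  sample U: M = 0.555 MN·m per $
  sample V: M = 0.0339 MN·m per $
Sample G has the largest M.

sample G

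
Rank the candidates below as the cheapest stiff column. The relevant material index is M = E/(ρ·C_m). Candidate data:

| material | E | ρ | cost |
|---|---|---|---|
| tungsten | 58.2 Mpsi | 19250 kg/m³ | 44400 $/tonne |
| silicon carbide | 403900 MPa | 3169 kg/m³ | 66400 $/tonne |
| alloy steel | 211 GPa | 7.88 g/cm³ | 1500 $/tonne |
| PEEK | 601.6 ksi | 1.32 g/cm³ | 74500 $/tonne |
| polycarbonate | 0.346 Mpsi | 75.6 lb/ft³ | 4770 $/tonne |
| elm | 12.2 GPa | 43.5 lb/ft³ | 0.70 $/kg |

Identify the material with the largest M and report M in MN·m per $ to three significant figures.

elm, M = 25.0 MN·m per $

Putting every candidate on a common basis:
  tungsten: E = 401.3 GPa, ρ = 19250 kg/m³, cost = 44.40 $/kg
  silicon carbide: E = 403.9 GPa, ρ = 3169 kg/m³, cost = 66.40 $/kg
  alloy steel: E = 211.0 GPa, ρ = 7880 kg/m³, cost = 1.500 $/kg
  PEEK: E = 4.148 GPa, ρ = 1320 kg/m³, cost = 74.50 $/kg
  polycarbonate: E = 2.386 GPa, ρ = 1211 kg/m³, cost = 4.770 $/kg
  elm: E = 12.20 GPa, ρ = 696.8 kg/m³, cost = 0.7000 $/kg
  elm: M = 25.0 MN·m per $
  alloy steel: M = 17.9 MN·m per $
  silicon carbide: M = 1.92 MN·m per $
  tungsten: M = 0.469 MN·m per $
  polycarbonate: M = 0.413 MN·m per $
  PEEK: M = 0.0422 MN·m per $
Highest index: elm.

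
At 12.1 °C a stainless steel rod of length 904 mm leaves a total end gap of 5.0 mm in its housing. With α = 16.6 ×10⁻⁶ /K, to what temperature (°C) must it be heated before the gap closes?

345 °C

α·L₀·ΔT = 5.0 mm ⇒ ΔT = 5.0 / (16.6×10⁻⁶ × 904.0) = 333.2 K.
T = 12.1 + 333.2 = 345.3 °C.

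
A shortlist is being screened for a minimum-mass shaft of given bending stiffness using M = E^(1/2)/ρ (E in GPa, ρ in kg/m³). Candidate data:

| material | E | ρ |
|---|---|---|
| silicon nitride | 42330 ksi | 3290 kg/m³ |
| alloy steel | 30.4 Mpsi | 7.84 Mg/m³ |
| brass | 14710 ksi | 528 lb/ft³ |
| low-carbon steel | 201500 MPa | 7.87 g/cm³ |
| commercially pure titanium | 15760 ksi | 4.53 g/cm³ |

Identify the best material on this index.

Putting every candidate on a common basis:
  silicon nitride: E = 291.9 GPa, ρ = 3290 kg/m³
  alloy steel: E = 209.6 GPa, ρ = 7840 kg/m³
  brass: E = 101.4 GPa, ρ = 8458 kg/m³
  low-carbon steel: E = 201.5 GPa, ρ = 7870 kg/m³
  commercially pure titanium: E = 108.7 GPa, ρ = 4530 kg/m³
  silicon nitride: M = 5.19×10⁻³
  commercially pure titanium: M = 2.30×10⁻³
  alloy steel: M = 1.85×10⁻³
  low-carbon steel: M = 1.80×10⁻³
  brass: M = 1.19×10⁻³
The maximum is for silicon nitride.

silicon nitride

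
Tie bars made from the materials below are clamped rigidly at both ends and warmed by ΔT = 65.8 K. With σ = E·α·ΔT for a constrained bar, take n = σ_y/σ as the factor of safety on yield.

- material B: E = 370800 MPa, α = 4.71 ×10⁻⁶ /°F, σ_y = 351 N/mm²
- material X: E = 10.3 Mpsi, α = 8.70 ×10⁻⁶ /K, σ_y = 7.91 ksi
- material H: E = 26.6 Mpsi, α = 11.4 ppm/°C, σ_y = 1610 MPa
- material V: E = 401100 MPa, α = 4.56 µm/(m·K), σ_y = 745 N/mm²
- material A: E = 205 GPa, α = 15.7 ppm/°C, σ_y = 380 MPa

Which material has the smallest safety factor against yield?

Converting E to GPa, α to ×10⁻⁶/K, σ_y to MPa, then σ and n for each:
  material B: E = 370.8, α = 8.48, σ_y = 351.0 → σ = 207 MPa, n = 1.70
  material X: E = 71.02, α = 8.70, σ_y = 54.54 → σ = 40.7 MPa, n = 1.34
  material H: E = 183.4, α = 11.4, σ_y = 1610 → σ = 138 MPa, n = 11.7
  material V: E = 401.1, α = 4.56, σ_y = 745.0 → σ = 120 MPa, n = 6.19
  material A: E = 205.0, α = 15.7, σ_y = 380.0 → σ = 212 MPa, n = 1.79
Smallest n: material X with n = 1.34.

material X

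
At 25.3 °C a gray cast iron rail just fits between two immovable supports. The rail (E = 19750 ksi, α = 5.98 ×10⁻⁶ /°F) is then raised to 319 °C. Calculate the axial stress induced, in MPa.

430 MPa

E = 19750 ksi = 136.2 GPa.
α = 5.98×10⁻⁶/°F × 9/5 = 10.8×10⁻⁶/K.
ΔT = 293.7 K. Constrained thermal stress σ = E·α·ΔT = 136.2×10³ MPa × 10.8×10⁻⁶ × 293.7 = 430 MPa (compressive).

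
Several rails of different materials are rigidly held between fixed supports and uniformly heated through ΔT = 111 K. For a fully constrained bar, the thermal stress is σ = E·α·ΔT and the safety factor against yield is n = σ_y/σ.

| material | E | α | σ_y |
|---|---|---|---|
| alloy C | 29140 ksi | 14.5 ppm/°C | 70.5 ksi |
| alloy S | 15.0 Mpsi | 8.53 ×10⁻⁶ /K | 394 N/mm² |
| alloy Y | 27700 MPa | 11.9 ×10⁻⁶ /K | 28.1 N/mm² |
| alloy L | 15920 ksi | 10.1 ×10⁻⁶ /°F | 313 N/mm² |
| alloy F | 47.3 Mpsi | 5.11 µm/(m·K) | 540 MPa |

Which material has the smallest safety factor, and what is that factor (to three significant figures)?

With everything in SI (GPa, ×10⁻⁶/K, MPa):
  alloy C: E = 200.9, α = 14.5, σ_y = 486.1 → σ = 323 MPa, n = 1.50
  alloy S: E = 103.4, α = 8.53, σ_y = 394.0 → σ = 97.9 MPa, n = 4.02
  alloy Y: E = 27.70, α = 11.9, σ_y = 28.10 → σ = 36.6 MPa, n = 0.768
  alloy L: E = 109.8, α = 18.2, σ_y = 313.0 → σ = 222 MPa, n = 1.41
  alloy F: E = 326.1, α = 5.11, σ_y = 540.0 → σ = 185 MPa, n = 2.92
Smallest n: alloy Y with n = 0.768.

alloy Y, n = 0.768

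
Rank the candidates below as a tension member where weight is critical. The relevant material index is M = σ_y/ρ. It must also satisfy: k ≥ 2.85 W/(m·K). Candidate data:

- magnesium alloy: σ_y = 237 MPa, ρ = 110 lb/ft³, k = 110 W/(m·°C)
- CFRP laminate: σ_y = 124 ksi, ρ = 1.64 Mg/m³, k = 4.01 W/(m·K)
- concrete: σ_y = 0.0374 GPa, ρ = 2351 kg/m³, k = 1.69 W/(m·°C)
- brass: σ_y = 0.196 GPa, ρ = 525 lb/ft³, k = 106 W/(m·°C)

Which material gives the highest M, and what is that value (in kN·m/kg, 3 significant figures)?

Screen on constraints: k ≥ 2.85 W/(m·K). Survivors: magnesium alloy, CFRP laminate, brass.
After converting to SI:
  magnesium alloy: σ_y = 237.0 MPa, ρ = 1762 kg/m³
  CFRP laminate: σ_y = 855.0 MPa, ρ = 1640 kg/m³
  brass: σ_y = 196.0 MPa, ρ = 8410 kg/m³
  CFRP laminate: M = 521 kN·m/kg
  magnesium alloy: M = 135 kN·m/kg
  brass: M = 23.3 kN·m/kg
CFRP laminate has the largest M.

CFRP laminate, M = 521 kN·m/kg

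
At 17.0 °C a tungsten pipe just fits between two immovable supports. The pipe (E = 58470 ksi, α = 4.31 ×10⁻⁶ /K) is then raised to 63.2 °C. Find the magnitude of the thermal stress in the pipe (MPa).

E = 58470 ksi = 403.1 GPa.
ΔT = 46.20 K. Constrained thermal stress σ = E·α·ΔT = 403.1×10³ MPa × 4.31×10⁻⁶ × 46.20 = 80.3 MPa (compressive).

80.3 MPa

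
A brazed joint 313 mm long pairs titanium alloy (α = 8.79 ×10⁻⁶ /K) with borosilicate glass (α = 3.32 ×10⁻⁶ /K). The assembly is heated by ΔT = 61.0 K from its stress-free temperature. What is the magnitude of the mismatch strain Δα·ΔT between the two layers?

Δα = |8.79 − 3.32|×10⁻⁶/K = 5.47×10⁻⁶/K.
Mismatch strain = Δα·ΔT = 5.47×10⁻⁶ × 61.0 = 3.34×10⁻⁴.

3.34×10⁻⁴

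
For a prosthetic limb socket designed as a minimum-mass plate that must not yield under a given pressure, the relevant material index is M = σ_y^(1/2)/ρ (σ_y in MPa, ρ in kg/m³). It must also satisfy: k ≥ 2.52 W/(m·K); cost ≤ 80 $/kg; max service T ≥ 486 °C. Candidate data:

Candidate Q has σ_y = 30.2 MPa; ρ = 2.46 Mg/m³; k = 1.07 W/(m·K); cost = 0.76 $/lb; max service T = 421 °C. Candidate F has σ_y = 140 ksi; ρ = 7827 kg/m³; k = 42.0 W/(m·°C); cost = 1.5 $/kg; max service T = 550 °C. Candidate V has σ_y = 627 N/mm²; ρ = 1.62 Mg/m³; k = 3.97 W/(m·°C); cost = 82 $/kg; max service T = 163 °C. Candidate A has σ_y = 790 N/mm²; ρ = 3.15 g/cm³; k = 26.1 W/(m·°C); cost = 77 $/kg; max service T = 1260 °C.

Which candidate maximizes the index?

candidate A

Screen on constraints: k ≥ 2.52 W/(m·K); cost ≤ 80 $/kg; max service T ≥ 486 °C. Survivors: candidate F, candidate A.
Convert each candidate to consistent units, then evaluate M:
  candidate F: σ_y = 965.3 MPa, ρ = 7827 kg/m³
  candidate A: σ_y = 790.0 MPa, ρ = 3150 kg/m³
  candidate A: M = 8.92×10⁻³
  candidate F: M = 3.97×10⁻³
Candidate A ranks first.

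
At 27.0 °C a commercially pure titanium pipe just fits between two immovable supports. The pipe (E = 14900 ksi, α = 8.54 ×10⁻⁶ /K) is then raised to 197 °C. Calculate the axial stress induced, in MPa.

149 MPa

E = 14900 ksi = 102.7 GPa.
ΔT = 170.0 K. Constrained thermal stress σ = E·α·ΔT = 102.7×10³ MPa × 8.54×10⁻⁶ × 170.0 = 149 MPa (compressive).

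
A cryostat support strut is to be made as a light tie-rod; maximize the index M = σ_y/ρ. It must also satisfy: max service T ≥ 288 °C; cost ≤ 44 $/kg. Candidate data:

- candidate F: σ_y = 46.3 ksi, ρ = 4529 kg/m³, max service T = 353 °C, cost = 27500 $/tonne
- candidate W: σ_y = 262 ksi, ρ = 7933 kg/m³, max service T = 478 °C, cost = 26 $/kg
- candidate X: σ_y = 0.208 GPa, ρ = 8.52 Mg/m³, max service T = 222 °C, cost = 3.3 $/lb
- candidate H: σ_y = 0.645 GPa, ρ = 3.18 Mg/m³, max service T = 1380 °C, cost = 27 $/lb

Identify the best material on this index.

Screen on constraints: max service T ≥ 288 °C; cost ≤ 44 $/kg. Survivors: candidate F, candidate W.
Normalizing units and computing the index:
  candidate F: σ_y = 319.2 MPa, ρ = 4529 kg/m³
  candidate W: σ_y = 1806 MPa, ρ = 7933 kg/m³
  candidate W: M = 228 kN·m/kg
  candidate F: M = 70.5 kN·m/kg
The maximum is for candidate W.

candidate W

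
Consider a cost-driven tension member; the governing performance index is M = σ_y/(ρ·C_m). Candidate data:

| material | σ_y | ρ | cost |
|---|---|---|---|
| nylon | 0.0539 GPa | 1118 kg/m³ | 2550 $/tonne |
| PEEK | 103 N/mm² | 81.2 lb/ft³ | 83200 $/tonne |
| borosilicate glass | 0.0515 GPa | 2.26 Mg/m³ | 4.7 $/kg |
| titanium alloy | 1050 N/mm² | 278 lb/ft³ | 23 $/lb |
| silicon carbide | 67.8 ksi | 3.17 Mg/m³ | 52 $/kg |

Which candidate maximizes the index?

In SI units:
  nylon: σ_y = 53.90 MPa, ρ = 1118 kg/m³, cost = 2.550 $/kg
  PEEK: σ_y = 103.0 MPa, ρ = 1301 kg/m³, cost = 83.20 $/kg
  borosilicate glass: σ_y = 51.50 MPa, ρ = 2260 kg/m³, cost = 4.700 $/kg
  titanium alloy: σ_y = 1050 MPa, ρ = 4453 kg/m³, cost = 50.71 $/kg
  silicon carbide: σ_y = 467.5 MPa, ρ = 3170 kg/m³, cost = 52.00 $/kg
  nylon: M = 18.9 kN·m per $
  borosilicate glass: M = 4.85 kN·m per $
  titanium alloy: M = 4.65 kN·m per $
  silicon carbide: M = 2.84 kN·m per $
  PEEK: M = 0.952 kN·m per $
Nylon ranks first.

nylon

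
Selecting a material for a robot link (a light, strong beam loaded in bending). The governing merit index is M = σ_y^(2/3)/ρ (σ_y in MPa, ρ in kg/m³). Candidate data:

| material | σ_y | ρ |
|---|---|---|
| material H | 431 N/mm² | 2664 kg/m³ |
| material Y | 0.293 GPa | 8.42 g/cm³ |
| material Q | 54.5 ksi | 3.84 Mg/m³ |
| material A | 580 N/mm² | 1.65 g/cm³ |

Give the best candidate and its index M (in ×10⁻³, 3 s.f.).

material A, M = 42.2×10⁻³

In SI units:
  material H: σ_y = 431.0 MPa, ρ = 2664 kg/m³
  material Y: σ_y = 293.0 MPa, ρ = 8420 kg/m³
  material Q: σ_y = 375.8 MPa, ρ = 3840 kg/m³
  material A: σ_y = 580.0 MPa, ρ = 1650 kg/m³
  material A: M = 42.2×10⁻³
  material H: M = 21.4×10⁻³
  material Q: M = 13.6×10⁻³
  material Y: M = 5.24×10⁻³
Material A has the largest M.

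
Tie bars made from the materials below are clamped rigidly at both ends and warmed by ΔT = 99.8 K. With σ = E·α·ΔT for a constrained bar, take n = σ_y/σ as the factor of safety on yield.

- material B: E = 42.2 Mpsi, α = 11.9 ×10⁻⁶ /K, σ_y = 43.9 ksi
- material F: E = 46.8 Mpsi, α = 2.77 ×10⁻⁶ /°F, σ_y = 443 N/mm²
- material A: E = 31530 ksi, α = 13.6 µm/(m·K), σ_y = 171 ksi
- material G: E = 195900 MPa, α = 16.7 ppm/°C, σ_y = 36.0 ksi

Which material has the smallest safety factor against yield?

material G

With everything in SI (GPa, ×10⁻⁶/K, MPa):
  material B: E = 291.0, α = 11.9, σ_y = 302.7 → σ = 346 MPa, n = 0.876
  material F: E = 322.7, α = 4.99, σ_y = 443.0 → σ = 161 MPa, n = 2.76
  material A: E = 217.4, α = 13.6, σ_y = 1179 → σ = 295 MPa, n = 4.00
  material G: E = 195.9, α = 16.7, σ_y = 248.2 → σ = 326 MPa, n = 0.760
Smallest n: material G with n = 0.760.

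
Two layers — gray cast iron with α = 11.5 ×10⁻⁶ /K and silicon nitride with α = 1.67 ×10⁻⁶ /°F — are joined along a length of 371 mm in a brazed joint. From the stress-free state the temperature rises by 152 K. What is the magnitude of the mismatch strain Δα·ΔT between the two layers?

silicon nitride: α = 1.67×10⁻⁶/°F × 9/5 = 3.01×10⁻⁶/K.
Δα = |11.5 − 3.01|×10⁻⁶/K = 8.49×10⁻⁶/K.
Mismatch strain = Δα·ΔT = 8.49×10⁻⁶ × 152.0 = 1.29×10⁻³.

1.29×10⁻³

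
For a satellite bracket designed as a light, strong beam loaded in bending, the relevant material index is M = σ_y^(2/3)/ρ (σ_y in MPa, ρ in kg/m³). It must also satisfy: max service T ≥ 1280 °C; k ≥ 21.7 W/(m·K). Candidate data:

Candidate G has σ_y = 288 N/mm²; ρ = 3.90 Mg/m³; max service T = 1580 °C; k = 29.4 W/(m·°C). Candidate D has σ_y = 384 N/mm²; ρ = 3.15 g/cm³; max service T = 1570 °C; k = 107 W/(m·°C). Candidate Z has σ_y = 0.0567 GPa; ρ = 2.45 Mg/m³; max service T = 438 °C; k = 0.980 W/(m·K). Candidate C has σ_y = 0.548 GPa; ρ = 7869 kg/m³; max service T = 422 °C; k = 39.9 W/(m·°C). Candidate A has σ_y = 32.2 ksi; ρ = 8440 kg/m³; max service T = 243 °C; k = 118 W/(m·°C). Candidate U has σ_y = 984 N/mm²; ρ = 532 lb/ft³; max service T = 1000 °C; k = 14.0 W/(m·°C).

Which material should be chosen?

candidate D

Screen on constraints: max service T ≥ 1280 °C; k ≥ 21.7 W/(m·K). Survivors: candidate G, candidate D.
After converting to SI:
  candidate G: σ_y = 288.0 MPa, ρ = 3900 kg/m³
  candidate D: σ_y = 384.0 MPa, ρ = 3150 kg/m³
  candidate D: M = 16.8×10⁻³
  candidate G: M = 11.2×10⁻³
Highest index: candidate D.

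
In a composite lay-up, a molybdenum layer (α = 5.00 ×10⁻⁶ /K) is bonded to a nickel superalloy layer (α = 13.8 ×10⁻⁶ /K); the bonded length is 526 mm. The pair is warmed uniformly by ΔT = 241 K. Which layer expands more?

nickel superalloy

α(molybdenum) = 5.00×10⁻⁶/K vs α(nickel superalloy) = 13.8×10⁻⁶/K.
Higher α expands more for the same ΔT: nickel superalloy.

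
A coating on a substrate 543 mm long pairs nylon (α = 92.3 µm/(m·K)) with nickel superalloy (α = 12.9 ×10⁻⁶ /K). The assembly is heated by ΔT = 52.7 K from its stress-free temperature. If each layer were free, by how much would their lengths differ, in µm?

2270 µm

Δα = |92.3 − 12.9|×10⁻⁶/K = 79.4×10⁻⁶/K.
ΔL_mismatch = Δα·L·ΔT = 79.4×10⁻⁶ × 543.0 mm × 52.7 K = 2270 µm.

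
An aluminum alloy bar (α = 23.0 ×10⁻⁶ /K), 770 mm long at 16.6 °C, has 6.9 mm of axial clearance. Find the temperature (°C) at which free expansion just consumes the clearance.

406 °C

α·L₀·ΔT = 6.9 mm ⇒ ΔT = 6.9 / (23.0×10⁻⁶ × 770.0) = 389.6 K.
T = 16.6 + 389.6 = 406.2 °C.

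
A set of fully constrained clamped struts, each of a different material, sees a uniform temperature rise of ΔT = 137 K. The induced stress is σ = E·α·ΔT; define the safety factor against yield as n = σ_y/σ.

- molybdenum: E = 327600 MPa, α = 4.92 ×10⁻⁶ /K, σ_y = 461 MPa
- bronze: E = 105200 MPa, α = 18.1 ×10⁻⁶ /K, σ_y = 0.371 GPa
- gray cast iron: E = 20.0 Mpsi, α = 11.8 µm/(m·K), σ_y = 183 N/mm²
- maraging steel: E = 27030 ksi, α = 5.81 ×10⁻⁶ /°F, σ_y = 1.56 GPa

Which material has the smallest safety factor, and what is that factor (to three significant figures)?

Per material, after unit conversion:
  molybdenum: E = 327.6, α = 4.92, σ_y = 461.0 → σ = 221 MPa, n = 2.09
  bronze: E = 105.2, α = 18.1, σ_y = 371.0 → σ = 261 MPa, n = 1.42
  gray cast iron: E = 137.9, α = 11.8, σ_y = 183.0 → σ = 223 MPa, n = 0.821
  maraging steel: E = 186.4, α = 10.5, σ_y = 1560 → σ = 267 MPa, n = 5.84
Smallest n: gray cast iron with n = 0.821.

gray cast iron, n = 0.821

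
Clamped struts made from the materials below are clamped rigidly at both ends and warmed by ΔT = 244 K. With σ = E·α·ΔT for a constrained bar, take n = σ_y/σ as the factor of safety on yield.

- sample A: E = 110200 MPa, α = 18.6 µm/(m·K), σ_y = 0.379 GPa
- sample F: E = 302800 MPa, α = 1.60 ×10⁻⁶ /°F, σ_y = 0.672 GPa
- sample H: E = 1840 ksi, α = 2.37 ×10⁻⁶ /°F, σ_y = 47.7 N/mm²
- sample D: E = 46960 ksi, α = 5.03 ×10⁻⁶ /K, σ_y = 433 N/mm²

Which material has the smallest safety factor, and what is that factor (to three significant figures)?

Per material, after unit conversion:
  sample A: E = 110.2, α = 18.6, σ_y = 379.0 → σ = 500 MPa, n = 0.758
  sample F: E = 302.8, α = 2.88, σ_y = 672.0 → σ = 213 MPa, n = 3.16
  sample H: E = 12.69, α = 4.27, σ_y = 47.70 → σ = 13.2 MPa, n = 3.61
  sample D: E = 323.8, α = 5.03, σ_y = 433.0 → σ = 397 MPa, n = 1.09
The minimum is sample A at n = 0.758.

sample A, n = 0.758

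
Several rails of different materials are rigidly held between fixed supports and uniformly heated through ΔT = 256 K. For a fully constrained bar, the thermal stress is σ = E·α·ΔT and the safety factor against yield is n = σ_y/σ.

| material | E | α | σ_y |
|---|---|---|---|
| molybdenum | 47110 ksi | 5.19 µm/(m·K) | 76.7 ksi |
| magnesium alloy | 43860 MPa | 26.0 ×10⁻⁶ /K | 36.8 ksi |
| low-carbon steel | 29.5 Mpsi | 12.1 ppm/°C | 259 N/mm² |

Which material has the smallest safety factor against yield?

In consistent units (E in GPa, α in ×10⁻⁶/K, σ_y in MPa):
  molybdenum: E = 324.8, α = 5.19, σ_y = 528.8 → σ = 432 MPa, n = 1.23
  magnesium alloy: E = 43.86, α = 26.0, σ_y = 253.7 → σ = 292 MPa, n = 0.869
  low-carbon steel: E = 203.4, α = 12.1, σ_y = 259.0 → σ = 630 MPa, n = 0.411
Low-carbon steel has the lowest safety factor, n = 0.411.

low-carbon steel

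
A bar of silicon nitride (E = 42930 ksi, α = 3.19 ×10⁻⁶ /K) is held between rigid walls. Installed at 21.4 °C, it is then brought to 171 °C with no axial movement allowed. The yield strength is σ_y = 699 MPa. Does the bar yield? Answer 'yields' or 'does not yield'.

does not yield

E = 42930 ksi = 296.0 GPa.
ΔT = 149.6 K. Constrained thermal stress σ = E·α·ΔT = 296.0×10³ MPa × 3.19×10⁻⁶ × 149.6 = 141 MPa (compressive).
Compare to σ_y = 699 MPa: σ < σ_y, so it does not yield.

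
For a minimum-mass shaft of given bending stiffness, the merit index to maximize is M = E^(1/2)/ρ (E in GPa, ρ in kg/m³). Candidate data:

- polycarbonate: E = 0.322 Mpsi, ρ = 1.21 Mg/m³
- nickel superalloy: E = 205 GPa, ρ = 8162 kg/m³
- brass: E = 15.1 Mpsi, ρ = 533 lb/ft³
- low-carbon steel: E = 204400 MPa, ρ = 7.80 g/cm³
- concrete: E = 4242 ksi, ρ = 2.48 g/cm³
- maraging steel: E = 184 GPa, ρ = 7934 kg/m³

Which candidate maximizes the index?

concrete

Normalizing units and computing the index:
  polycarbonate: E = 2.220 GPa, ρ = 1210 kg/m³
  nickel superalloy: E = 205.0 GPa, ρ = 8162 kg/m³
  brass: E = 104.1 GPa, ρ = 8538 kg/m³
  low-carbon steel: E = 204.4 GPa, ρ = 7800 kg/m³
  concrete: E = 29.25 GPa, ρ = 2480 kg/m³
  maraging steel: E = 184.0 GPa, ρ = 7934 kg/m³
  concrete: M = 2.18×10⁻³
  low-carbon steel: M = 1.83×10⁻³
  nickel superalloy: M = 1.75×10⁻³
  maraging steel: M = 1.71×10⁻³
  polycarbonate: M = 1.23×10⁻³
  brass: M = 1.20×10⁻³
The maximum is for concrete.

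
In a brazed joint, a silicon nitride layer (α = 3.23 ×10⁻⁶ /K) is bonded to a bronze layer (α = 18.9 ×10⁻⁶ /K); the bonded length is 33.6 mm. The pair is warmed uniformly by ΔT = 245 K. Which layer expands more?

α(silicon nitride) = 3.23×10⁻⁶/K vs α(bronze) = 18.9×10⁻⁶/K.
Higher α expands more for the same ΔT: bronze.

bronze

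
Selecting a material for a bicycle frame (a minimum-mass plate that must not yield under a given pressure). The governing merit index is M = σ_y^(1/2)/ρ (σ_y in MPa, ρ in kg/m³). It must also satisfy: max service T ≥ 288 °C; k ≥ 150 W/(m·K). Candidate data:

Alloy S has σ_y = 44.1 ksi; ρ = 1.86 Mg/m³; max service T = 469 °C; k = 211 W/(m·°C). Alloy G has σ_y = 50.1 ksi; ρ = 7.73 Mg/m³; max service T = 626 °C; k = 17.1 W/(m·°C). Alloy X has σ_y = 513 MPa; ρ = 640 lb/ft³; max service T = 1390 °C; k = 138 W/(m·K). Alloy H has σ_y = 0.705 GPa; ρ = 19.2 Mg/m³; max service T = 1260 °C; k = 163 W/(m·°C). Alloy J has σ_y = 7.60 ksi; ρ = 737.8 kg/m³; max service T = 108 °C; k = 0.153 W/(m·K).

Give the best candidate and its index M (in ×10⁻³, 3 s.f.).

alloy S, M = 9.37×10⁻³

Screen on constraints: max service T ≥ 288 °C; k ≥ 150 W/(m·K). Survivors: alloy S, alloy H.
Putting every candidate on a common basis:
  alloy S: σ_y = 304.1 MPa, ρ = 1860 kg/m³
  alloy H: σ_y = 705.0 MPa, ρ = 19200 kg/m³
  alloy S: M = 9.37×10⁻³
  alloy H: M = 1.38×10⁻³
Alloy S ranks first.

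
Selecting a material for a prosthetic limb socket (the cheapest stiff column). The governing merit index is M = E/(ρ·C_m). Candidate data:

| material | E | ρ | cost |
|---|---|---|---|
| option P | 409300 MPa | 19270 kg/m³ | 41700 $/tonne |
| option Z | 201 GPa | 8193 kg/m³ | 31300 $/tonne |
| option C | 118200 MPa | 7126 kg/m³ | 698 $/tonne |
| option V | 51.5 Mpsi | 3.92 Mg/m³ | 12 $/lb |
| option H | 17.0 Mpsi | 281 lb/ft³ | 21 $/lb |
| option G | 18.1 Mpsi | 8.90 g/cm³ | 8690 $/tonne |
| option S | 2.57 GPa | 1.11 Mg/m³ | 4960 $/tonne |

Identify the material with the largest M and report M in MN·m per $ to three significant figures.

Normalizing units and computing the index:
  option P: E = 409.3 GPa, ρ = 19270 kg/m³, cost = 41.70 $/kg
  option Z: E = 201.0 GPa, ρ = 8193 kg/m³, cost = 31.30 $/kg
  option C: E = 118.2 GPa, ρ = 7126 kg/m³, cost = 0.6980 $/kg
  option V: E = 355.1 GPa, ρ = 3920 kg/m³, cost = 26.46 $/kg
  option H: E = 117.2 GPa, ρ = 4501 kg/m³, cost = 46.30 $/kg
  option G: E = 124.8 GPa, ρ = 8900 kg/m³, cost = 8.690 $/kg
  option S: E = 2.570 GPa, ρ = 1110 kg/m³, cost = 4.960 $/kg
  option C: M = 23.8 MN·m per $
  option V: M = 3.42 MN·m per $
  option G: M = 1.61 MN·m per $
  option Z: M = 0.784 MN·m per $
  option H: M = 0.562 MN·m per $
  option P: M = 0.509 MN·m per $
  option S: M = 0.467 MN·m per $
The maximum is for option C.

option C, M = 23.8 MN·m per $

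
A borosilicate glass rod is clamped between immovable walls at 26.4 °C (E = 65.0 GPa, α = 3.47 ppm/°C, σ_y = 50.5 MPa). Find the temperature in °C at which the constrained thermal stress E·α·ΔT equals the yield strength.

250 °C

E·α·ΔT = 50.50 MPa ⇒ ΔT = 50.50 / (65.00×10³ × 3.47×10⁻⁶) = 223.9 K.
T = 26.4 + 223.9 = 250.3 °C.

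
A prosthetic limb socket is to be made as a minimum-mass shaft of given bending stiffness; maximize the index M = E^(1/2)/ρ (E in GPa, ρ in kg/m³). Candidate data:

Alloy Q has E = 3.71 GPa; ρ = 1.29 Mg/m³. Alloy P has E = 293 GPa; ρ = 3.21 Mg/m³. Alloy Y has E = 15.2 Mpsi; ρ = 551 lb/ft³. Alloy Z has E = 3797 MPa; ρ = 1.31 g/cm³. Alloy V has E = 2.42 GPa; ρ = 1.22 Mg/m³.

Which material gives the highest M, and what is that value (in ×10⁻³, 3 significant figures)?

Normalizing units and computing the index:
  alloy Q: E = 3.710 GPa, ρ = 1290 kg/m³
  alloy P: E = 293.0 GPa, ρ = 3210 kg/m³
  alloy Y: E = 104.8 GPa, ρ = 8826 kg/m³
  alloy Z: E = 3.797 GPa, ρ = 1310 kg/m³
  alloy V: E = 2.420 GPa, ρ = 1220 kg/m³
  alloy P: M = 5.33×10⁻³
  alloy Q: M = 1.49×10⁻³
  alloy Z: M = 1.49×10⁻³
  alloy V: M = 1.28×10⁻³
  alloy Y: M = 1.16×10⁻³
Alloy P has the largest M.

alloy P, M = 5.33×10⁻³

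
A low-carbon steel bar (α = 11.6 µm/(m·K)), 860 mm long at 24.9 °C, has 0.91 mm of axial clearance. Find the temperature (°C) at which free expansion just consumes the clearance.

α·L₀·ΔT = 0.91 mm ⇒ ΔT = 0.91 / (11.6×10⁻⁶ × 860.0) = 91.22 K.
T = 24.9 + 91.22 = 116.1 °C.

116 °C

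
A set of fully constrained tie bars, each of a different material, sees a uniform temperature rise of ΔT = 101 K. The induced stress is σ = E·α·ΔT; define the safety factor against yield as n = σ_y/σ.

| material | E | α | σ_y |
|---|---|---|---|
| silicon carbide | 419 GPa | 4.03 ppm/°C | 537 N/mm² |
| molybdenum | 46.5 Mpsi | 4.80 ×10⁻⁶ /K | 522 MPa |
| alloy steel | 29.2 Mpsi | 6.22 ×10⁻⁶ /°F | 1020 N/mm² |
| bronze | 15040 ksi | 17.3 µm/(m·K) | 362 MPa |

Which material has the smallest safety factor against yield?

With everything in SI (GPa, ×10⁻⁶/K, MPa):
  silicon carbide: E = 419.0, α = 4.03, σ_y = 537.0 → σ = 171 MPa, n = 3.15
  molybdenum: E = 320.6, α = 4.80, σ_y = 522.0 → σ = 155 MPa, n = 3.36
  alloy steel: E = 201.3, α = 11.2, σ_y = 1020 → σ = 228 MPa, n = 4.48
  bronze: E = 103.7, α = 17.3, σ_y = 362.0 → σ = 181 MPa, n = 2.00
Bronze has the lowest safety factor, n = 2.00.

bronze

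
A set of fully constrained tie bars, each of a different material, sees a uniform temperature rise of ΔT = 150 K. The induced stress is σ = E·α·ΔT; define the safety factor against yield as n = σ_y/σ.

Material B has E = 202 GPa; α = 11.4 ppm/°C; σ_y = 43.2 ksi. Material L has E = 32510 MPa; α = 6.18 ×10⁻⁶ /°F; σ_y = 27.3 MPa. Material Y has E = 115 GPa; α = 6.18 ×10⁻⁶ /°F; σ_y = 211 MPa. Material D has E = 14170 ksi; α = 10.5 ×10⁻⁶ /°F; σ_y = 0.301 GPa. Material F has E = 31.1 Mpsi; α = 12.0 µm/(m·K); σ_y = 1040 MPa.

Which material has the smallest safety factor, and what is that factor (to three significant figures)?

Per material, after unit conversion:
  material B: E = 202.0, α = 11.4, σ_y = 297.9 → σ = 345 MPa, n = 0.862
  material L: E = 32.51, α = 11.1, σ_y = 27.30 → σ = 54.2 MPa, n = 0.503
  material Y: E = 115.0, α = 11.1, σ_y = 211.0 → σ = 192 MPa, n = 1.10
  material D: E = 97.70, α = 18.9, σ_y = 301.0 → σ = 277 MPa, n = 1.09
  material F: E = 214.4, α = 12.0, σ_y = 1040 → σ = 386 MPa, n = 2.69
Material L has the lowest safety factor, n = 0.503.

material L, n = 0.503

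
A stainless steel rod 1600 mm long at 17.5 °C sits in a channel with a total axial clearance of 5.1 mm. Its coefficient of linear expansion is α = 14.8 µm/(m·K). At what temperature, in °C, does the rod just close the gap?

α·L₀·ΔT = 5.1 mm ⇒ ΔT = 5.1 / (14.8×10⁻⁶ × 1600.0) = 215.4 K.
T = 17.5 + 215.4 = 232.9 °C.

233 °C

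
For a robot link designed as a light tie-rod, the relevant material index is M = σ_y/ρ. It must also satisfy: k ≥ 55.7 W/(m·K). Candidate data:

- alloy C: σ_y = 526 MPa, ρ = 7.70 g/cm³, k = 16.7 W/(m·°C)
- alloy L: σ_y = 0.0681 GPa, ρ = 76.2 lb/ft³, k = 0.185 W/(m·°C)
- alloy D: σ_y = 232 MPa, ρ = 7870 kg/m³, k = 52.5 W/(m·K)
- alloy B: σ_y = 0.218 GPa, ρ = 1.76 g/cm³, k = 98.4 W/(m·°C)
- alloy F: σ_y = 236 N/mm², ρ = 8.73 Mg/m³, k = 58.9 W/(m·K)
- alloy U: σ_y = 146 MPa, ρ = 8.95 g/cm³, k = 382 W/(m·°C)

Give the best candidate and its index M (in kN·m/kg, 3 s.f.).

Screen on constraints: k ≥ 55.7 W/(m·K). Survivors: alloy B, alloy F, alloy U.
Putting every candidate on a common basis:
  alloy B: σ_y = 218.0 MPa, ρ = 1760 kg/m³
  alloy F: σ_y = 236.0 MPa, ρ = 8730 kg/m³
  alloy U: σ_y = 146.0 MPa, ρ = 8950 kg/m³
  alloy B: M = 124 kN·m/kg
  alloy F: M = 27.0 kN·m/kg
  alloy U: M = 16.3 kN·m/kg
Alloy B has the largest M.

alloy B, M = 124 kN·m/kg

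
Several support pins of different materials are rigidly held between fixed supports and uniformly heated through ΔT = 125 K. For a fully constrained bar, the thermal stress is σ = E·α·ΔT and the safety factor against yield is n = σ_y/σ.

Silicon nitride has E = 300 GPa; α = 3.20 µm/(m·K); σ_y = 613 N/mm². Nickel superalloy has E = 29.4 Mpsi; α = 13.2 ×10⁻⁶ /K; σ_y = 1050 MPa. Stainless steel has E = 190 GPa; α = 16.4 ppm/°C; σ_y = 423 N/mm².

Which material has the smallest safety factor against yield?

In consistent units (E in GPa, α in ×10⁻⁶/K, σ_y in MPa):
  silicon nitride: E = 300.0, α = 3.20, σ_y = 613.0 → σ = 120 MPa, n = 5.11
  nickel superalloy: E = 202.7, α = 13.2, σ_y = 1050 → σ = 334 MPa, n = 3.14
  stainless steel: E = 190.0, α = 16.4, σ_y = 423.0 → σ = 389 MPa, n = 1.09
Smallest n: stainless steel with n = 1.09.

stainless steel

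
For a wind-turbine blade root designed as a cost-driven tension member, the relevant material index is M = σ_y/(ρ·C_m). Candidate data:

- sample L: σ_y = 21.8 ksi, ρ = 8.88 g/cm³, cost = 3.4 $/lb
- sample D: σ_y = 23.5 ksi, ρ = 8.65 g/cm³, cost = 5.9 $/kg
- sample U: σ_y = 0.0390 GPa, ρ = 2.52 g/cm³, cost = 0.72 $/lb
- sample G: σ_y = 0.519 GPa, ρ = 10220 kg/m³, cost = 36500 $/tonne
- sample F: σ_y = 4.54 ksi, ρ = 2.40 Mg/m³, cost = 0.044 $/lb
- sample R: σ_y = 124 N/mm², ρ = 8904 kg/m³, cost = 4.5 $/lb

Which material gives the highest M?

In SI units:
  sample L: σ_y = 150.3 MPa, ρ = 8880 kg/m³, cost = 7.496 $/kg
  sample D: σ_y = 162.0 MPa, ρ = 8650 kg/m³, cost = 5.900 $/kg
  sample U: σ_y = 39.00 MPa, ρ = 2520 kg/m³, cost = 1.587 $/kg
  sample G: σ_y = 519.0 MPa, ρ = 10220 kg/m³, cost = 36.50 $/kg
  sample F: σ_y = 31.30 MPa, ρ = 2400 kg/m³, cost = 0.09700 $/kg
  sample R: σ_y = 124.0 MPa, ρ = 8904 kg/m³, cost = 9.921 $/kg
  sample F: M = 134 kN·m per $
  sample U: M = 9.75 kN·m per $
  sample D: M = 3.17 kN·m per $
  sample L: M = 2.26 kN·m per $
  sample R: M = 1.40 kN·m per $
  sample G: M = 1.39 kN·m per $
Highest index: sample F.

sample F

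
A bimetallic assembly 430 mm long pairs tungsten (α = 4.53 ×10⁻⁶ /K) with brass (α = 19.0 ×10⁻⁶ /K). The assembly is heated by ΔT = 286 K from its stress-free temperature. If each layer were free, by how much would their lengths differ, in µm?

1780 µm

Δα = |4.53 − 19.0|×10⁻⁶/K = 14.5×10⁻⁶/K.
ΔL_mismatch = Δα·L·ΔT = 14.5×10⁻⁶ × 430.0 mm × 286.0 K = 1780 µm.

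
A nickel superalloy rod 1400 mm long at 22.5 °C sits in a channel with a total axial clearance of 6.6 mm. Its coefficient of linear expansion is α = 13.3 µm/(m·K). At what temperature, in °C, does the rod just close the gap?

α·L₀·ΔT = 6.6 mm ⇒ ΔT = 6.6 / (13.3×10⁻⁶ × 1400.0) = 354.5 K.
T = 22.5 + 354.5 = 377.0 °C.

377 °C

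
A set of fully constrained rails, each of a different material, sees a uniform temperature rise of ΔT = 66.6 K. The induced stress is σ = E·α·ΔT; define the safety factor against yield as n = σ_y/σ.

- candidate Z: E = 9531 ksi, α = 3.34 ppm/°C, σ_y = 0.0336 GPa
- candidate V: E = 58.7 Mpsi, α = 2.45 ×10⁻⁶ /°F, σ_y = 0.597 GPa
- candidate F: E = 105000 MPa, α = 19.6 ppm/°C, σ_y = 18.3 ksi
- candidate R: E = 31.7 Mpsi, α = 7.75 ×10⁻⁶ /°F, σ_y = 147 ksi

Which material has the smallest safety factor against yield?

With everything in SI (GPa, ×10⁻⁶/K, MPa):
  candidate Z: E = 65.71, α = 3.34, σ_y = 33.60 → σ = 14.6 MPa, n = 2.30
  candidate V: E = 404.7, α = 4.41, σ_y = 597.0 → σ = 119 MPa, n = 5.02
  candidate F: E = 105.0, α = 19.6, σ_y = 126.2 → σ = 137 MPa, n = 0.921
  candidate R: E = 218.6, α = 13.9, σ_y = 1014 → σ = 203 MPa, n = 4.99
Candidate F has the lowest safety factor, n = 0.921.

candidate F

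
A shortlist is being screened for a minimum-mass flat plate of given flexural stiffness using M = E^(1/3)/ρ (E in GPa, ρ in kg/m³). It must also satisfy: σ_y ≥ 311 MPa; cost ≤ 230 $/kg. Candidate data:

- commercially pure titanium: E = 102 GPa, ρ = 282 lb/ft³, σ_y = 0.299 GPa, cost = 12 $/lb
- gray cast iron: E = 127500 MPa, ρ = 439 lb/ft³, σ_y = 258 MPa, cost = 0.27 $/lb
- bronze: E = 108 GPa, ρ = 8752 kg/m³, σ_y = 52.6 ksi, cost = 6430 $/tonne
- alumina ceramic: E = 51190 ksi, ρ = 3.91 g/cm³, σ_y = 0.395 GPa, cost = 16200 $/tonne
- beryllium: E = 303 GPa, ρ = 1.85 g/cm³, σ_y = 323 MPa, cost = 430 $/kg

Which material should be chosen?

alumina ceramic

Screen on constraints: σ_y ≥ 311 MPa; cost ≤ 230 $/kg. Survivors: bronze, alumina ceramic.
Normalizing units and computing the index:
  bronze: E = 108.0 GPa, ρ = 8752 kg/m³
  alumina ceramic: E = 352.9 GPa, ρ = 3910 kg/m³
  alumina ceramic: M = 1.81×10⁻³
  bronze: M = 0.544×10⁻³
Alumina ceramic has the largest M.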